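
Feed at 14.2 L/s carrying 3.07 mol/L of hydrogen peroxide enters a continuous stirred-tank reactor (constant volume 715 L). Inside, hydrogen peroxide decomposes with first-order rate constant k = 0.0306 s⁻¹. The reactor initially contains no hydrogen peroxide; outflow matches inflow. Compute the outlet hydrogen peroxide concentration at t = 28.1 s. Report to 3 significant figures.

Species balance: V dC/dt = Q C_in − Q C − k V C.
dC/dt = (Q/V) C_in − (Q/V + k) C; effective rate a = Q/V + k = 0.019860 + 0.0306 = 0.050460 s⁻¹.
C_ss = Q C_in/(Q + kV) = 1.2083 mol/L; C(t) = C_ss + (C₀ − C_ss) e^(−a t).
C(28.1) = 1.2083 + (-1.2083)·e^(−0.050460·28.1) = 1.2083 + (-1.2083)·0.24221 = 0.91563 mol/L.

0.916 mol/L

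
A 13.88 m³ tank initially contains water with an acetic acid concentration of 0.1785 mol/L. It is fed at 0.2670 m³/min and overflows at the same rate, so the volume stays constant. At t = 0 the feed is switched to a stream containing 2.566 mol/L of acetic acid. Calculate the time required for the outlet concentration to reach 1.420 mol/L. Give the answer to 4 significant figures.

Transient balance on the dissolved component: V dC/dt = Q(C_in − C), so τ = V/Q = 51.9850 min.
C(t) = C_in + (C₀ − C_in) e^(−t/τ). Set C = 1.420 and solve for t:
e^(−t/τ) = (C − C_in)/(C₀ − C_in) = (1.420 − 2.566)/(0.1785 − 2.566) = 0.480000
t = −τ ln(…) = 51.9850 × 0.733969 = 38.1554 min.

38.16 min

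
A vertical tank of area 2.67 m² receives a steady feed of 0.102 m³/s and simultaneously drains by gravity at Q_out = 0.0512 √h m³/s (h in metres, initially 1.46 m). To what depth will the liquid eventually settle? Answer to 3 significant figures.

3.97 m

A dh/dt = Q_in − 0.0512 √h. Steady state requires inflow = outflow:
Q_in = 0.0512 √h_ss ⇒ √h_ss = 0.102/0.0512 = 1.9922.
h_ss = 1.9922² = 3.9688 m. (Since h₀ = 1.46 m < h_ss, the level will rise toward this value.)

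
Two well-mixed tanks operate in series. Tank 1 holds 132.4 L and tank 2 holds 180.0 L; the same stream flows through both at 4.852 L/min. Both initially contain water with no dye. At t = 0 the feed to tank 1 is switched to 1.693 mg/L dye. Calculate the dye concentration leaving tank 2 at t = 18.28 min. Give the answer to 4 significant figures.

0.1916 mg/L

Each tank obeys Vᵢ dCᵢ/dt = Q(Cᵢ₋₁ − Cᵢ), so τᵢ = Vᵢ/Q.
τ₁ = 132.4/4.852 = 27.2877 min; τ₂ = 180.0/4.852 = 37.0981 min.
Tank 1: C₁ = C_in(1 − e^(−t/τ₁)). Tank 2 (τ₁ ≠ τ₂): C₂ = C_in[1 − (τ₁ e^(−t/τ₁) − τ₂ e^(−t/τ₂))/(τ₁ − τ₂)].
At t = 18.28: e^(−t/τ₁) = 0.511761, e^(−t/τ₂) = 0.610945.
C₂ = 1.693·[1 − (27.2877·0.511761 − 37.0981·0.610945)/(-9.81039)] = 1.693·0.113170 = 0.191597 mg/L.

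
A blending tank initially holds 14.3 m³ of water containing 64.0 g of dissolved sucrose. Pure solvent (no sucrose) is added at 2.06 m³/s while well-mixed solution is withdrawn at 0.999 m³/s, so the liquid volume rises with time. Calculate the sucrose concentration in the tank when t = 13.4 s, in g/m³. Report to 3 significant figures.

Total volume: dV/dt = Q_in − Q_out = 1.0610 m³/s, so V(t) = 14.3 + 1.0610 t and V(13.4) = 28.517 m³.
No sucrose enters, so dm/dt = −Q_out · (m/V).
Separate: dm/m = −Q_out dt/V(t) ⇒ ln(m/m₀) = −(Q_out/(Q_in−Q_out)) ln(V/V₀).
m = m₀ (V₀/V)^(Q_out/(Q_in−Q_out)) = 64.0 × (14.3/28.517)^(0.94156) = 33.414 g.
C = m/V = 33.414/28.517 = 1.1717 g/m³.

1.17 g/m³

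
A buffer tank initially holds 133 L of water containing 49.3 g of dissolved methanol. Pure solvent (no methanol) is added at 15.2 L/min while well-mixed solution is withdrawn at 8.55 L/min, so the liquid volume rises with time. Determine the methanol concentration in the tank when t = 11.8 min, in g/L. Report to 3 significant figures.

Let m(t) be the amount of methanol. Volume: V(t) = V₀ + (Q_in − Q_out) t = 133 + 6.6500 t; V(11.8) = 211.47 L.
No methanol enters, so dm/dt = −Q_out · (m/V).
dm/m = −Q_out dt/(V₀ + 6.6500 t); integrating gives ln(m/m₀) = −(Q_out/(Q_in−Q_out)) ln(V/V₀).
m = m₀ (V₀/V)^(Q_out/(Q_in−Q_out)) = 49.3 × (133/211.47)^(1.2857) = 27.159 g.
C = m/V = 27.159/211.47 = 0.12843 g/L.

0.128 g/L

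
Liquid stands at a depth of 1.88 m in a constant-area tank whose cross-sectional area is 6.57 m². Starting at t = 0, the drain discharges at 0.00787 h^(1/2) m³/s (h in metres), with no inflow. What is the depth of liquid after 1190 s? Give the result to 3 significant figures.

0.433 m

A dh/dt = −Q_out = −0.00787 √h.
This is separable: 2 d(√h)/dt = −0.00787/A, so √h = √h₀ − (0.00787/(2A)) t.
√h = √1.88 − 0.00787·1190/(2·6.57) = 1.3711 − 0.71273 = 0.65840.
h = 0.65840² = 0.43349 m.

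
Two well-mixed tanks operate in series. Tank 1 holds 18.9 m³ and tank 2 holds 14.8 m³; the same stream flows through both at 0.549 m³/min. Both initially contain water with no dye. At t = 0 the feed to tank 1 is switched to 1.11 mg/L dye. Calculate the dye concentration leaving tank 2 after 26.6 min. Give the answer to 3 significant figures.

Each tank obeys Vᵢ dCᵢ/dt = Q(Cᵢ₋₁ − Cᵢ), so τᵢ = Vᵢ/Q.
τ₁ = 18.9/0.549 = 34.426 min; τ₂ = 14.8/0.549 = 26.958 min.
Tank 1: C₁ = C_in(1 − e^(−t/τ₁)). Tank 2 (τ₁ ≠ τ₂): C₂ = C_in[1 − (τ₁ e^(−t/τ₁) − τ₂ e^(−t/τ₂))/(τ₁ − τ₂)].
At t = 26.6: e^(−t/τ₁) = 0.46178, e^(−t/τ₂) = 0.37280.
C₂ = 1.11·[1 − (34.426·0.46178 − 26.958·0.37280)/(7.4681)] = 1.11·0.21702 = 0.24089 mg/L.

0.241 mg/L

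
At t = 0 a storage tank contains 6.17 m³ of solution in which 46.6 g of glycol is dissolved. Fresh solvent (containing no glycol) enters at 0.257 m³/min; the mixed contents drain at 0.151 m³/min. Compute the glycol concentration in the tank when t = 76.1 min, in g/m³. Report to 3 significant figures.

Let m(t) be the amount of glycol. Volume: V(t) = V₀ + (Q_in − Q_out) t = 6.17 + 0.10600 t; V(76.1) = 14.237 m³.
Solute balance: dm/dt = 0 − Q_out C = −Q_out m/V(t).
Separate: dm/m = −Q_out dt/V(t) ⇒ ln(m/m₀) = −(Q_out/(Q_in−Q_out)) ln(V/V₀).
m = m₀ (V₀/V)^(Q_out/(Q_in−Q_out)) = 46.6 × (6.17/14.237)^(1.4245) = 14.162 g.
C = m/V = 14.162/14.237 = 0.99473 g/m³.

0.995 g/m³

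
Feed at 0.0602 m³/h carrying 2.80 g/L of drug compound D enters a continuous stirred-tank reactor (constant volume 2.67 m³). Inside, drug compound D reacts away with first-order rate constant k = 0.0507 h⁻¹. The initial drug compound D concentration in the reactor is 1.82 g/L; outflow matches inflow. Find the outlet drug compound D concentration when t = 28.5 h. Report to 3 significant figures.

Species balance: V dC/dt = Q C_in − Q C − k V C.
This is linear with rate a = Q/V + k = 0.073247 h⁻¹.
C_ss = Q C_in/(Q + kV) = 0.86190 g/L; C(t) = C_ss + (C₀ − C_ss) e^(−a t).
C(28.5) = 0.86190 + (0.95810)·e^(−0.073247·28.5) = 0.86190 + (0.95810)·0.12399 = 0.98069 g/L.

0.981 g/L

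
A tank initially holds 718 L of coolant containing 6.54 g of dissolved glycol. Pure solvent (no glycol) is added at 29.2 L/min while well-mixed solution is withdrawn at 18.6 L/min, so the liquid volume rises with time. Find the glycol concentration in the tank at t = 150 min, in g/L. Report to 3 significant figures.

Total volume: dV/dt = Q_in − Q_out = 10.600 L/min, so V(t) = 718 + 10.600 t and V(150) = 2308.0 L.
No glycol enters, so dm/dt = −Q_out · (m/V).
Separate: dm/m = −Q_out dt/V(t) ⇒ ln(m/m₀) = −(Q_out/(Q_in−Q_out)) ln(V/V₀).
m = m₀ (V₀/V)^(Q_out/(Q_in−Q_out)) = 6.54 × (718/2308.0)^(1.7547) = 0.84283 g.
C = m/V = 0.84283/2308.0 = 0.00036518 g/L.

0.000365 g/L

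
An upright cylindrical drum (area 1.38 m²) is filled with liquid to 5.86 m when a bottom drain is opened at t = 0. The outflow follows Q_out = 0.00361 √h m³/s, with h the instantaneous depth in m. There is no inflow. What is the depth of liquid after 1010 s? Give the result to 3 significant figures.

A dh/dt = −Q_out = −0.00361 √h.
Separate and integrate: 2(√h − √h₀) = −(0.00361/A) t.
√h = √5.86 − 0.00361·1010/(2·1.38) = 2.4207 − 1.3211 = 1.0997.
h = 1.0997² = 1.2093 m.

1.21 m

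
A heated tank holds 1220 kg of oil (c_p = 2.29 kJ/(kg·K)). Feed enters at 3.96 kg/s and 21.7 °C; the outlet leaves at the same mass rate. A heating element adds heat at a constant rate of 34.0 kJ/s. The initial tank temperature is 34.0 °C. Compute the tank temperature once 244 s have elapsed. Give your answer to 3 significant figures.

M c_p dT/dt = ṁ c_p (T_in − T) + Q̇.
Rearrange: dT/dt = (T_ss − T)/τ with τ = M/ṁ = 308.08 s and T_ss = T_in + Q̇/(ṁ c_p) = 25.449 °C.
T approaches T_ss exponentially: T(t) = T_ss + (T₀ − T_ss) e^(−t/τ).
T(244) = 25.449 + (8.5507)·e^(−244/308.08) = 25.449 + (8.5507)·0.45294 = 29.322 °C.

29.3 °C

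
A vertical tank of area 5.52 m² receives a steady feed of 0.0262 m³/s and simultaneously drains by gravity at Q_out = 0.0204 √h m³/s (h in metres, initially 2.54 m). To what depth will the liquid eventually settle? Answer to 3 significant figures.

1.65 m

Level balance: A dh/dt = 0.0262 − 0.0204 √h. Setting dh/dt = 0:
Q_in = 0.0204 √h_ss ⇒ √h_ss = 0.0262/0.0204 = 1.2843.
h_ss = 1.2843² = 1.6495 m. (Since h₀ = 2.54 m > h_ss, the level will fall toward this value.)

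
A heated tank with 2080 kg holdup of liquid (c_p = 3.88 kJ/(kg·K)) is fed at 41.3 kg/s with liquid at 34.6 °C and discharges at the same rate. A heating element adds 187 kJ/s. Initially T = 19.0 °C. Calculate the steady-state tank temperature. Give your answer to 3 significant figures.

M c_p dT/dt = ṁ c_p (T_in − T) + Q̇.
At steady state dT/dt = 0 ⇒ T_ss = T_in + Q̇/(ṁ c_p) = 34.6 + 187/(41.3·3.88) = 35.767 °C.

35.8 °C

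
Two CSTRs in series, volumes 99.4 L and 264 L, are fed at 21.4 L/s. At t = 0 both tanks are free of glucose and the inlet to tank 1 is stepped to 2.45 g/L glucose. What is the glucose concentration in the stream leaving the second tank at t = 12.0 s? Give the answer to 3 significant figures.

Each tank obeys Vᵢ dCᵢ/dt = Q(Cᵢ₋₁ − Cᵢ), so τᵢ = Vᵢ/Q.
τ₁ = 99.4/21.4 = 4.6449 s; τ₂ = 264/21.4 = 12.336 s.
Solving the cascade with C₁(0)=C₂(0)=0 gives C₂(t) = C_in[1 − (τ₁ e^(−t/τ₁) − τ₂ e^(−t/τ₂))/(τ₁ − τ₂)].
At t = 12.0: e^(−t/τ₁) = 0.075509, e^(−t/τ₂) = 0.37805.
C₂ = 2.45·[1 − (4.6449·0.075509 − 12.336·0.37805)/(-7.6916)] = 2.45·0.43925 = 1.0762 g/L.

1.08 g/L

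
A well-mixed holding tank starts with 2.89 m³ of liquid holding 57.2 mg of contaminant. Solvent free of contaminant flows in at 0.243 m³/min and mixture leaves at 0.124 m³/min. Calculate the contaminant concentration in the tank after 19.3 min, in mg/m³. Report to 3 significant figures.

6.00 mg/m³

Total volume: dV/dt = Q_in − Q_out = 0.11900 m³/min, so V(t) = 2.89 + 0.11900 t and V(19.3) = 5.1867 m³.
Species balance (pure solvent in): dm/dt = −Q_out · m/V(t).
dm/m = −Q_out dt/(V₀ + 0.11900 t); integrating gives ln(m/m₀) = −(Q_out/(Q_in−Q_out)) ln(V/V₀).
m = m₀ (V₀/V)^(Q_out/(Q_in−Q_out)) = 57.2 × (2.89/5.1867)^(1.0420) = 31.098 mg.
C = m/V = 31.098/5.1867 = 5.9957 mg/m³.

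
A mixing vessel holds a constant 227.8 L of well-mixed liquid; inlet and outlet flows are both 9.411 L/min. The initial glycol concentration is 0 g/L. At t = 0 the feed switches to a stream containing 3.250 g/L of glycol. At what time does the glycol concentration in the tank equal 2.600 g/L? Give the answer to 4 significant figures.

Mass balance on the solute (V constant): V dC/dt = Q(C_in − C), so τ = V/Q = 24.2057 min.
C(t) = C_in + (C₀ − C_in) e^(−t/τ). Set C = 2.600 and solve for t:
e^(−t/τ) = (C − C_in)/(C₀ − C_in) = (2.600 − 3.250)/(0 − 3.250) = 0.200000
t = −τ ln(…) = 24.2057 × 1.60944 = 38.9576 min.

38.96 min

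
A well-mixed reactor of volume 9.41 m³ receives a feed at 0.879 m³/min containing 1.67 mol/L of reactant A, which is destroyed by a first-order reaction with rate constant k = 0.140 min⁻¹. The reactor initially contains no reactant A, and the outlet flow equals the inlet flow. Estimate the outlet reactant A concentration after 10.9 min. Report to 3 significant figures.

0.616 mol/L

Species balance: V dC/dt = Q C_in − Q C − k V C.
This is linear with rate a = Q/V + k = 0.23341 min⁻¹.
C_ss = Q C_in/(Q + kV) = 0.66833 mol/L; C(t) = C_ss + (C₀ − C_ss) e^(−a t).
C(10.9) = 0.66833 + (-0.66833)·e^(−0.23341·10.9) = 0.66833 + (-0.66833)·0.078537 = 0.61585 mol/L.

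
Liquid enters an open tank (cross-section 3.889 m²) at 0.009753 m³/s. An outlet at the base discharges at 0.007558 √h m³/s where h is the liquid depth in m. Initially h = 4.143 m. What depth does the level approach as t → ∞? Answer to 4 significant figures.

Mass balance (ρ constant): A dh/dt = Q_in − 0.007558 √h. At steady state dh/dt = 0:
Q_in = 0.007558 √h_ss ⇒ √h_ss = 0.009753/0.007558 = 1.29042.
h_ss = 1.29042² = 1.66519 m. (Since h₀ = 4.143 m > h_ss, the level will fall toward this value.)

1.665 m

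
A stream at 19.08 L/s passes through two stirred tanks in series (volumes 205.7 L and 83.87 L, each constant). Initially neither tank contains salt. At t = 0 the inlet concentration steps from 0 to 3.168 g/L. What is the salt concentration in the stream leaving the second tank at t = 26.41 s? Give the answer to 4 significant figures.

2.712 g/L

Time constants: τᵢ = Vᵢ/Q for each well-mixed tank.
τ₁ = 205.7/19.08 = 10.7809 s; τ₂ = 83.87/19.08 = 4.39570 s.
Solving the cascade with C₁(0)=C₂(0)=0 gives C₂(t) = C_in[1 − (τ₁ e^(−t/τ₁) − τ₂ e^(−t/τ₂))/(τ₁ − τ₂)].
At t = 26.41: e^(−t/τ₁) = 0.0863197, e^(−t/τ₂) = 0.00245865.
C₂ = 3.168·[1 − (10.7809·0.0863197 − 4.39570·0.00245865)/(6.38522)] = 3.168·0.855949 = 2.71165 g/L.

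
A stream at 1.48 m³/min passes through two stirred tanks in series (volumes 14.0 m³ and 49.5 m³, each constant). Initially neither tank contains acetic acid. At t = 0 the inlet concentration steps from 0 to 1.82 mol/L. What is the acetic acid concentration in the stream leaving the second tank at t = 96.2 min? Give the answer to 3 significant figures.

Time constants: τᵢ = Vᵢ/Q for each well-mixed tank.
τ₁ = 14.0/1.48 = 9.4595 min; τ₂ = 49.5/1.48 = 33.446 min.
Tank 1: C₁ = C_in(1 − e^(−t/τ₁)). Tank 2 (τ₁ ≠ τ₂): C₂ = C_in[1 − (τ₁ e^(−t/τ₁) − τ₂ e^(−t/τ₂))/(τ₁ − τ₂)].
At t = 96.2: e^(−t/τ₁) = 3.8313e-05, e^(−t/τ₂) = 0.056344.
C₂ = 1.82·[1 − (9.4595·3.8313e-05 − 33.446·0.056344)/(-23.986)] = 1.82·0.92145 = 1.6770 mol/L.

1.68 mol/L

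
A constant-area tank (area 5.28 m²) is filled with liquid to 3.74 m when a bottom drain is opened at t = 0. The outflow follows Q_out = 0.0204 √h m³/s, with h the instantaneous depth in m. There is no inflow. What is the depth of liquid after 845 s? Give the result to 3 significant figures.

A dh/dt = −Q_out = −0.0204 √h.
Separate and integrate: 2(√h − √h₀) = −(0.0204/A) t.
√h = √3.74 − 0.0204·845/(2·5.28) = 1.9339 − 1.6324 = 0.30152.
h = 0.30152² = 0.090915 m.

0.0909 m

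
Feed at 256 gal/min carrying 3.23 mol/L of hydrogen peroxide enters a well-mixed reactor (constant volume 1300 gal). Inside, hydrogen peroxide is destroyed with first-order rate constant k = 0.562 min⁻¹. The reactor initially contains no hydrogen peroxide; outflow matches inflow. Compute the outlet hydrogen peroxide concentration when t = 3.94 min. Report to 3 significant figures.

Species balance: V dC/dt = Q C_in − Q C − k V C.
This is linear with rate a = Q/V + k = 0.75892 min⁻¹.
C_ss = Q C_in/(Q + kV) = 0.83811 mol/L; C(t) = C_ss + (C₀ − C_ss) e^(−a t).
C(3.94) = 0.83811 + (-0.83811)·e^(−0.75892·3.94) = 0.83811 + (-0.83811)·0.050280 = 0.79597 mol/L.

0.796 mol/L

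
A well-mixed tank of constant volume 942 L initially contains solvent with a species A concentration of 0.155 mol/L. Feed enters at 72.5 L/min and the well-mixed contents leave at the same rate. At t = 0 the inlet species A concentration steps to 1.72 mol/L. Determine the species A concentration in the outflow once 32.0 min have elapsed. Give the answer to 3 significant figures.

1.59 mol/L

Mass balance on the solute (V constant): V dC/dt = Q(C_in − C).
Rewrite as dC/dt + C/τ = C_in/τ, τ = V/Q = 12.993 min.
Integrating: C(t) = C_in + (C₀ − C_in) e^(−t/τ).
C(32.0) = 1.72 + (0.155 − 1.72)·e^(−32.0/12.993) = 1.72 + (-1.5650)·0.085192 = 1.5867 mol/L.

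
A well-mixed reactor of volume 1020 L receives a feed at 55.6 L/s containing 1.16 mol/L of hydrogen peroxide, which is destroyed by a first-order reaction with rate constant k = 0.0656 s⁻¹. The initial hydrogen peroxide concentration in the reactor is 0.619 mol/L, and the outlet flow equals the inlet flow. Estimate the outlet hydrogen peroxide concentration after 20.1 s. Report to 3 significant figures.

Species balance: V dC/dt = Q C_in − Q C − k V C.
dC/dt = (Q/V) C_in − (Q/V + k) C; effective rate a = Q/V + k = 0.054510 + 0.0656 = 0.12011 s⁻¹.
C_ss = Q C_in/(Q + kV) = 0.52645 mol/L; C(t) = C_ss + (C₀ − C_ss) e^(−a t).
C(20.1) = 0.52645 + (0.092554)·e^(−0.12011·20.1) = 0.52645 + (0.092554)·0.089438 = 0.53472 mol/L.

0.535 mol/L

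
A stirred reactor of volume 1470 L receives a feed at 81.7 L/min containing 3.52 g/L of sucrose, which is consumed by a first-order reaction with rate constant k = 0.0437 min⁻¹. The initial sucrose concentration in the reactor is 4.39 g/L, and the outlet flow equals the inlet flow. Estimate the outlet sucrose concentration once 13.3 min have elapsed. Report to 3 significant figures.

Species balance: V dC/dt = Q C_in − Q C − k V C.
dC/dt = (Q/V) C_in − (Q/V + k) C; effective rate a = Q/V + k = 0.055578 + 0.0437 = 0.099278 min⁻¹.
C_ss = Q C_in/(Q + kV) = 1.9706 g/L; C(t) = C_ss + (C₀ − C_ss) e^(−a t).
C(13.3) = 1.9706 + (2.4194)·e^(−0.099278·13.3) = 1.9706 + (2.4194)·0.26703 = 2.6166 g/L.

2.62 g/L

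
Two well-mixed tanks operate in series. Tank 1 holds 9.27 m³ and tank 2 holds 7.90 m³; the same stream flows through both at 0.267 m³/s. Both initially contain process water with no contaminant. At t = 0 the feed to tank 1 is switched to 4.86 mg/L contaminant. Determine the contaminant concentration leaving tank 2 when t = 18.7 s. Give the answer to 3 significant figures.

Species balance on tank i: dCᵢ/dt = (Cᵢ₋₁ − Cᵢ)/τᵢ with τᵢ = Vᵢ/Q.
τ₁ = 9.27/0.267 = 34.719 s; τ₂ = 7.90/0.267 = 29.588 s.
Solving the cascade with C₁(0)=C₂(0)=0 gives C₂(t) = C_in[1 − (τ₁ e^(−t/τ₁) − τ₂ e^(−t/τ₂))/(τ₁ − τ₂)].
At t = 18.7: e^(−t/τ₁) = 0.58356, e^(−t/τ₂) = 0.53152.
C₂ = 4.86·[1 − (34.719·0.58356 − 29.588·0.53152)/(5.1311)] = 4.86·0.11636 = 0.56552 mg/L.

0.566 mg/L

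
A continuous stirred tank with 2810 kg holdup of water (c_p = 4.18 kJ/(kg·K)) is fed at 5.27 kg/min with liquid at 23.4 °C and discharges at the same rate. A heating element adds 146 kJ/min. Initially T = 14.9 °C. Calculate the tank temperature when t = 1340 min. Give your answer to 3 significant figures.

M c_p dT/dt = ṁ c_p (T_in − T) + Q̇.
Rearrange: dT/dt = (T_ss − T)/τ with τ = M/ṁ = 533.21 min and T_ss = T_in + Q̇/(ṁ c_p) = 30.028 °C.
Solution: T(t) = T_ss + (T₀ − T_ss) e^(−t/τ).
T(1340) = 30.028 + (-15.128)·e^(−1340/533.21) = 30.028 + (-15.128)·0.081017 = 28.802 °C.

28.8 °C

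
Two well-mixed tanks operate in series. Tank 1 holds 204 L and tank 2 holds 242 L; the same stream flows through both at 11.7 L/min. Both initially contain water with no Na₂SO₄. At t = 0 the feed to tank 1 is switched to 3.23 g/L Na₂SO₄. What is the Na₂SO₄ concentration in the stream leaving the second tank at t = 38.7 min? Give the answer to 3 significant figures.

1.95 g/L

Each tank obeys Vᵢ dCᵢ/dt = Q(Cᵢ₋₁ − Cᵢ), so τᵢ = Vᵢ/Q.
τ₁ = 204/11.7 = 17.436 min; τ₂ = 242/11.7 = 20.684 min.
Tank 1: C₁ = C_in(1 − e^(−t/τ₁)). Tank 2 (τ₁ ≠ τ₂): C₂ = C_in[1 − (τ₁ e^(−t/τ₁) − τ₂ e^(−t/τ₂))/(τ₁ − τ₂)].
At t = 38.7: e^(−t/τ₁) = 0.10866, e^(−t/τ₂) = 0.15396.
C₂ = 3.23·[1 − (17.436·0.10866 − 20.684·0.15396)/(-3.2479)] = 3.23·0.60281 = 1.9471 g/L.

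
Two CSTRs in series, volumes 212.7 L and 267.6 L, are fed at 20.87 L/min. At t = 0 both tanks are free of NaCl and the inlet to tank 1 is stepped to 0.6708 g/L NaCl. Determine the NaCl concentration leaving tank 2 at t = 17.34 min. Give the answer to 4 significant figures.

Each tank obeys Vᵢ dCᵢ/dt = Q(Cᵢ₋₁ − Cᵢ), so τᵢ = Vᵢ/Q.
τ₁ = 212.7/20.87 = 10.1917 min; τ₂ = 267.6/20.87 = 12.8222 min.
Solving the cascade with C₁(0)=C₂(0)=0 gives C₂(t) = C_in[1 − (τ₁ e^(−t/τ₁) − τ₂ e^(−t/τ₂))/(τ₁ − τ₂)].
At t = 17.34: e^(−t/τ₁) = 0.182430, e^(−t/τ₂) = 0.258635.
C₂ = 0.6708·[1 − (10.1917·0.182430 − 12.8222·0.258635)/(-2.63057)] = 0.6708·0.446123 = 0.299259 g/L.

0.2993 g/L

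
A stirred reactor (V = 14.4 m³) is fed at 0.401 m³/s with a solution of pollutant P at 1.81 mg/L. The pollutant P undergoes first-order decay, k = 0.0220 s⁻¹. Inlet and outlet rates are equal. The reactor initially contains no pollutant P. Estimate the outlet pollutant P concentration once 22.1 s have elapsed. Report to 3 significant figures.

0.675 mg/L

V dC/dt = Q(C_in − C) − k V C.
This is linear with rate a = Q/V + k = 0.049847 s⁻¹.
C_ss = Q C_in/(Q + kV) = 1.0112 mg/L; C(t) = C_ss + (C₀ − C_ss) e^(−a t).
C(22.1) = 1.0112 + (-1.0112)·e^(−0.049847·22.1) = 1.0112 + (-1.0112)·0.33233 = 0.67512 mg/L.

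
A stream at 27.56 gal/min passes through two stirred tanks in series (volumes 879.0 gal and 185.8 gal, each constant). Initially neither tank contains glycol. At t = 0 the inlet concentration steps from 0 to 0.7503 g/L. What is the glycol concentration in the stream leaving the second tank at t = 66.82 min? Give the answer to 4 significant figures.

0.6332 g/L

Species balance on tank i: dCᵢ/dt = (Cᵢ₋₁ − Cᵢ)/τᵢ with τᵢ = Vᵢ/Q.
τ₁ = 879.0/27.56 = 31.8940 min; τ₂ = 185.8/27.56 = 6.74165 min.
Tank 1: C₁ = C_in(1 − e^(−t/τ₁)). Tank 2 (τ₁ ≠ τ₂): C₂ = C_in[1 − (τ₁ e^(−t/τ₁) − τ₂ e^(−t/τ₂))/(τ₁ − τ₂)].
At t = 66.82: e^(−t/τ₁) = 0.123063, e^(−t/τ₂) = 4.96003e-05.
C₂ = 0.7503·[1 − (31.8940·0.123063 − 6.74165·4.96003e-05)/(25.1524)] = 0.7503·0.843966 = 0.633228 g/L.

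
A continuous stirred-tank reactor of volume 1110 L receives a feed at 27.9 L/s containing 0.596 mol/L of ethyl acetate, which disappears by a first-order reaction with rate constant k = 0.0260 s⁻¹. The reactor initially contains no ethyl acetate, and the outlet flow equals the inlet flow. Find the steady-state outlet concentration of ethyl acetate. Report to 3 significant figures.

0.293 mol/L

Accumulation = in − out − consumed: V dC/dt = Q C_in − Q C − k V C.
Steady state (dC/dt = 0): C_ss = Q C_in/(Q + kV) = C_in/(1 + kV/Q).
C_ss = 27.9·0.596/(27.9 + 0.0260·1110) = 16.628/56.760 = 0.29296 mol/L.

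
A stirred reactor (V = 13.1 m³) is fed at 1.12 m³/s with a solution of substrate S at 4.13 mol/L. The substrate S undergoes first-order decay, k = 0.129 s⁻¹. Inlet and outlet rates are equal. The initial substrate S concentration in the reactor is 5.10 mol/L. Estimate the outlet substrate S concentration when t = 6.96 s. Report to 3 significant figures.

2.42 mol/L

Accumulation = in − out − consumed: V dC/dt = Q C_in − Q C − k V C.
dC/dt = (Q/V) C_in − (Q/V + k) C; effective rate a = Q/V + k = 0.085496 + 0.129 = 0.21450 s⁻¹.
C_ss = Q C_in/(Q + kV) = 1.6462 mol/L; C(t) = C_ss + (C₀ − C_ss) e^(−a t).
C(6.96) = 1.6462 + (3.4538)·e^(−0.21450·6.96) = 1.6462 + (3.4538)·0.22472 = 2.4223 mol/L.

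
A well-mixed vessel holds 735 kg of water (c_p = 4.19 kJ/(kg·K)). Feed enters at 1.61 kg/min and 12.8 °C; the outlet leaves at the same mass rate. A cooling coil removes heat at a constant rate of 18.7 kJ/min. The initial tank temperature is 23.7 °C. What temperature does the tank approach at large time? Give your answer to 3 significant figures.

M c_p dT/dt = ṁ c_p (T_in − T) − Q̇.
At steady state dT/dt = 0 ⇒ T_ss = T_in − Q̇/(ṁ c_p) = 12.8 − 18.7/(1.61·4.19) = 10.028 °C.

10.0 °C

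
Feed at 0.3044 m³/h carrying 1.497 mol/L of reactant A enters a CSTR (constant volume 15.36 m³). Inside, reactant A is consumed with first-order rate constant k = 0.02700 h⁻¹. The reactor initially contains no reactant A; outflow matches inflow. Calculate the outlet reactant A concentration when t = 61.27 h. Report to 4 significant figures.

0.5977 mol/L

V dC/dt = Q(C_in − C) − k V C.
dC/dt = (Q/V) C_in − (Q/V + k) C; effective rate a = Q/V + k = 0.0198177 + 0.02700 = 0.0468177 h⁻¹.
C_ss = Q C_in/(Q + kV) = 0.633673 mol/L; C(t) = C_ss + (C₀ − C_ss) e^(−a t).
C(61.27) = 0.633673 + (-0.633673)·e^(−0.0468177·61.27) = 0.633673 + (-0.633673)·0.0567828 = 0.597691 mol/L.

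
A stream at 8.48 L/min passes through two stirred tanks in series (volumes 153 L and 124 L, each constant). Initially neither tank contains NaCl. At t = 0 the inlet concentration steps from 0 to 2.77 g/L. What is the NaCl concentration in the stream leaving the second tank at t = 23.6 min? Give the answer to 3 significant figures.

1.18 g/L

Time constants: τᵢ = Vᵢ/Q for each well-mixed tank.
τ₁ = 153/8.48 = 18.042 min; τ₂ = 124/8.48 = 14.623 min.
Tank 1: C₁ = C_in(1 − e^(−t/τ₁)). Tank 2 (τ₁ ≠ τ₂): C₂ = C_in[1 − (τ₁ e^(−t/τ₁) − τ₂ e^(−t/τ₂))/(τ₁ − τ₂)].
At t = 23.6: e^(−t/τ₁) = 0.27035, e^(−t/τ₂) = 0.19910.
C₂ = 2.77·[1 − (18.042·0.27035 − 14.623·0.19910)/(3.4198)] = 2.77·0.42499 = 1.1772 g/L.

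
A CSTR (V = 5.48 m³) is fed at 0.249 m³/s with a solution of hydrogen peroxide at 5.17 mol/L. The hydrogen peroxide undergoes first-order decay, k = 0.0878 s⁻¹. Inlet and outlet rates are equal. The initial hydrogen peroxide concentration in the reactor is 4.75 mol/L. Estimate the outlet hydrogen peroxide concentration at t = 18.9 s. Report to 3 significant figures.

2.00 mol/L

Species balance: V dC/dt = Q C_in − Q C − k V C.
This is linear with rate a = Q/V + k = 0.13324 s⁻¹.
C_ss = Q C_in/(Q + kV) = 1.7631 mol/L; C(t) = C_ss + (C₀ − C_ss) e^(−a t).
C(18.9) = 1.7631 + (2.9869)·e^(−0.13324·18.9) = 1.7631 + (2.9869)·0.080605 = 2.0039 mol/L.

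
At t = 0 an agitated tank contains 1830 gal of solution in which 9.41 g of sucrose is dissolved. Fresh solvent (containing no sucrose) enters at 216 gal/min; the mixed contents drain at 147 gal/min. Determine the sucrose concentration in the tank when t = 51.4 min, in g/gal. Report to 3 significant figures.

Total volume: dV/dt = Q_in − Q_out = 69.000 gal/min, so V(t) = 1830 + 69.000 t and V(51.4) = 5376.6 gal.
Solute balance: dm/dt = 0 − Q_out C = −Q_out m/V(t).
Separate: dm/m = −Q_out dt/V(t) ⇒ ln(m/m₀) = −(Q_out/(Q_in−Q_out)) ln(V/V₀).
m = m₀ (V₀/V)^(Q_out/(Q_in−Q_out)) = 9.41 × (1830/5376.6)^(2.1304) = 0.94716 g.
C = m/V = 0.94716/5376.6 = 0.00017616 g/gal.

0.000176 g/gal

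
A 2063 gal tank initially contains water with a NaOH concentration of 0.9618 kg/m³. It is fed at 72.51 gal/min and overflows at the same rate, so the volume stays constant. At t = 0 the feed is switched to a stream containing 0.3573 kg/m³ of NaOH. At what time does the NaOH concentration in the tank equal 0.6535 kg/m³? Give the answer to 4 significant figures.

Transient balance on the dissolved component: V dC/dt = Q(C_in − C), so τ = V/Q = 28.4512 min.
C(t) = C_in + (C₀ − C_in) e^(−t/τ). Set C = 0.6535 and solve for t:
e^(−t/τ) = (C − C_in)/(C₀ − C_in) = (0.6535 − 0.3573)/(0.9618 − 0.3573) = 0.489992
t = −τ ln(…) = 28.4512 × 0.713367 = 20.2962 min.

20.30 min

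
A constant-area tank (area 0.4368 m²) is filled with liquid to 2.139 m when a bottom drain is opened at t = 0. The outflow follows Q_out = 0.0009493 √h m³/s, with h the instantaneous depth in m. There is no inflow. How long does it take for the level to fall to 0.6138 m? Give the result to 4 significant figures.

624.9 s

With no inflow, A dh/dt = −0.0009493 √h.
∫ h^(−1/2) dh = −(0.0009493/A) ∫ dt, giving 2√h = 2√h₀ − (0.0009493/A) t.
t = 2A(√h₀ − √h)/0.0009493 = 2·0.4368·(√2.139 − √0.6138)/0.0009493
  = 0.873600 × (1.46253 − 0.783454) / 0.0009493 = 624.926 s.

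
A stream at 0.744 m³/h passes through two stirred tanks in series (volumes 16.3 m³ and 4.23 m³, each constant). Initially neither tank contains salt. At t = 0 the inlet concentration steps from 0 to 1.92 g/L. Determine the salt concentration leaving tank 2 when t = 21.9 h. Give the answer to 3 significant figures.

0.980 g/L

Each tank obeys Vᵢ dCᵢ/dt = Q(Cᵢ₋₁ − Cᵢ), so τᵢ = Vᵢ/Q.
τ₁ = 16.3/0.744 = 21.909 h; τ₂ = 4.23/0.744 = 5.6855 h.
Tank 1: C₁ = C_in(1 − e^(−t/τ₁)). Tank 2 (τ₁ ≠ τ₂): C₂ = C_in[1 − (τ₁ e^(−t/τ₁) − τ₂ e^(−t/τ₂))/(τ₁ − τ₂)].
At t = 21.9: e^(−t/τ₁) = 0.36802, e^(−t/τ₂) = 0.021239.
C₂ = 1.92·[1 − (21.909·0.36802 − 5.6855·0.021239)/(16.223)] = 1.92·0.51044 = 0.98005 g/L.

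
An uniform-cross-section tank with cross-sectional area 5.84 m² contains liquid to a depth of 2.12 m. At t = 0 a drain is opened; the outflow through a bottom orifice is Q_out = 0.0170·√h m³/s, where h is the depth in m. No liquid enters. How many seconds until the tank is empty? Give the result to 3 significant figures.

With no inflow, A dh/dt = −0.0170 √h.
Separate and integrate: 2(√h − √h₀) = −(0.0170/A) t.
Tank is empty when √h = 0: t_empty = 2A√h₀/0.0170.
t_empty = 2·5.84·√2.12/0.0170 = 11.680·1.4560/0.0170 = 1000.4 s.

1000 s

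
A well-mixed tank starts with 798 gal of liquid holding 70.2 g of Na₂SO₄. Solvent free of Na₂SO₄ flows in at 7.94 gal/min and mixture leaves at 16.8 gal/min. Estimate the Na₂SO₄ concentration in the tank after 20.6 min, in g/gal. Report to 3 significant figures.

Total volume: dV/dt = Q_in − Q_out = -8.8600 gal/min, so V(t) = 798 − 8.8600 t and V(20.6) = 615.48 gal.
Solute balance: dm/dt = 0 − Q_out C = −Q_out m/V(t).
Separate: dm/m = −Q_out dt/V(t) ⇒ ln(m/m₀) = −(Q_out/(Q_in−Q_out)) ln(V/V₀).
m = m₀ (V₀/V)^(Q_out/(Q_in−Q_out)) = 70.2 × (798/615.48)^(-1.8962) = 42.902 g.
C = m/V = 42.902/615.48 = 0.069704 g/gal.

0.0697 g/gal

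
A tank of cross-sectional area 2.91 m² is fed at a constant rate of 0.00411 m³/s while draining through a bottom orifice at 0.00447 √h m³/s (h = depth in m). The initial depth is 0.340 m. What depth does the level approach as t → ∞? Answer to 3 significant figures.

Unsteady balance on liquid volume: A dh/dt = Q_in − 0.00447 √h. At steady state dh/dt = 0:
Q_in = 0.00447 √h_ss ⇒ √h_ss = 0.00411/0.00447 = 0.91946.
h_ss = 0.91946² = 0.84541 m. (Since h₀ = 0.340 m < h_ss, the level will rise toward this value.)

0.845 m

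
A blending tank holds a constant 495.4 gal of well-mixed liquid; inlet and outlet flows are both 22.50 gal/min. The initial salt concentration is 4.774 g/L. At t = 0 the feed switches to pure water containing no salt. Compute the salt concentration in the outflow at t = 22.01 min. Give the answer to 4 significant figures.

1.757 g/L

Mass balance on the solute (V constant): V dC/dt = Q(C_in − C).
Rewrite as dC/dt + C/τ = C_in/τ, τ = V/Q = 22.0178 min.
Solution: C(t) = C_in + (C₀ − C_in) e^(−t/τ).
C(22.01) = 0 + (4.774 − 0)·e^(−22.01/22.0178) = 0 + (4.77400)·0.368009 = 1.75688 g/L.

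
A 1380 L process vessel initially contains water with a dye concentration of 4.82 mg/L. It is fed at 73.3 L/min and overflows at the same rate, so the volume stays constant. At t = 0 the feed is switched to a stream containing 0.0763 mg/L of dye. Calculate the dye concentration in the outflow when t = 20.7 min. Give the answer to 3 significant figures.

1.66 mg/L

Unsteady species balance (constant V, well mixed): V dC/dt = Q(C_in − C).
So dC/dt = (C_in − C)/τ with τ = V/Q = 1380/73.3 = 18.827 min.
Solution: C(t) = C_in + (C₀ − C_in) e^(−t/τ).
C(20.7) = 0.0763 + (4.82 − 0.0763)·e^(−20.7/18.827) = 0.0763 + (4.7437)·0.33304 = 1.6561 mg/L.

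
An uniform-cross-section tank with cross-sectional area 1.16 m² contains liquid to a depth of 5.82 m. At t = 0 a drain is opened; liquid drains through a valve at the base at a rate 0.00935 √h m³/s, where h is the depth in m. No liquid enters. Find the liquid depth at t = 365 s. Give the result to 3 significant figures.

Unsteady balance on liquid volume: A dh/dt = −0.00935 √h.
Separate and integrate: 2(√h − √h₀) = −(0.00935/A) t.
√h = √5.82 − 0.00935·365/(2·1.16) = 2.4125 − 1.4710 = 0.94145.
h = 0.94145² = 0.88634 m.

0.886 m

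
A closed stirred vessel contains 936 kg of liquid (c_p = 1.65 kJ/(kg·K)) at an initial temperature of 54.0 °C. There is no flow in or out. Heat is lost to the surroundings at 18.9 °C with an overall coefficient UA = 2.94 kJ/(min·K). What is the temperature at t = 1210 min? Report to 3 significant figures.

22.4 °C

Lumped-capacitance energy balance: M c_p dT/dt = UA(T_amb − T).
dT/dt = (T_ss − T)/τ with T_ss = T_amb = 18.900 °C, τ = M c_p/UA = 936·1.65/2.94 = 525.31 min.
Solution: T(t) = T_ss + (T₀ − T_ss) e^(−t/τ).
T(1210) = 18.900 + (35.100)·0.099917 = 22.407 °C.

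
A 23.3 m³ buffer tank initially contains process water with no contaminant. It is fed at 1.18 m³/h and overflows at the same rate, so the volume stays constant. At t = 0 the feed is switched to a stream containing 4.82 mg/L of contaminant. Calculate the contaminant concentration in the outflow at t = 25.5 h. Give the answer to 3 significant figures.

3.50 mg/L

Unsteady species balance (constant V, well mixed): V dC/dt = Q(C_in − C).
Time constant τ = V/Q = 23.3/1.18 = 19.746 h.
This is linear first-order; C(t) = C_in + (C₀ − C_in) e^(−t/τ).
C(25.5) = 4.82 + (0 − 4.82)·e^(−25.5/19.746) = 4.82 + (-4.8200)·0.27488 = 3.4951 mg/L.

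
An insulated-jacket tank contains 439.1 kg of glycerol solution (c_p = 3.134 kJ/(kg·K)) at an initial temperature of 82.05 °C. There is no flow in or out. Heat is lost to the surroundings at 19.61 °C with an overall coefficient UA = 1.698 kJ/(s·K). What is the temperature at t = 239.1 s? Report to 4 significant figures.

66.10 °C

Energy balance: M c_p dT/dt = −UA(T − T_amb).
dT/dt = (T_ss − T)/τ with T_ss = T_amb = 19.6100 °C, τ = M c_p/UA = 439.1·3.134/1.698 = 810.447 s.
T approaches T_ss exponentially: T(t) = T_ss + (T₀ − T_ss) e^(−t/τ).
T(239.1) = 19.6100 + (62.4400)·0.744515 = 66.0975 °C.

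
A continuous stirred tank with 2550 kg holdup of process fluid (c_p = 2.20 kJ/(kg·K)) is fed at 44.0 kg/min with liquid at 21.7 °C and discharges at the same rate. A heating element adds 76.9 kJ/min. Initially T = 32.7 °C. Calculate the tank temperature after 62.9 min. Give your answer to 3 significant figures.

Unsteady energy balance on the tank contents: M c_p dT/dt = ṁ c_p (T_in − T) + 76.9.
τ = M/ṁ = 57.955 min; T_ss = T_in + Q̇/(ṁ c_p) = 21.7 + 76.9/(44.0·2.20) = 22.494 °C.
Integrating: T(t) = T_ss + (T₀ − T_ss) e^(−t/τ).
T(62.9) = 22.494 + (10.206)·e^(−62.9/57.955) = 22.494 + (10.206)·0.33779 = 25.942 °C.

25.9 °C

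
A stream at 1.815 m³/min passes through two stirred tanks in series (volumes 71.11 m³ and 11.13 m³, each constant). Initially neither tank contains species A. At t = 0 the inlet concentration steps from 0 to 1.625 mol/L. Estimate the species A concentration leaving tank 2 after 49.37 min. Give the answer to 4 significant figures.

Each tank obeys Vᵢ dCᵢ/dt = Q(Cᵢ₋₁ − Cᵢ), so τᵢ = Vᵢ/Q.
τ₁ = 71.11/1.815 = 39.1791 min; τ₂ = 11.13/1.815 = 6.13223 min.
Solving the cascade with C₁(0)=C₂(0)=0 gives C₂(t) = C_in[1 − (τ₁ e^(−t/τ₁) − τ₂ e^(−t/τ₂))/(τ₁ − τ₂)].
At t = 49.37: e^(−t/τ₁) = 0.283622, e^(−t/τ₂) = 0.000318814.
C₂ = 1.625·[1 − (39.1791·0.283622 − 6.13223·0.000318814)/(33.0468)] = 1.625·0.663807 = 1.07869 mol/L.

1.079 mol/L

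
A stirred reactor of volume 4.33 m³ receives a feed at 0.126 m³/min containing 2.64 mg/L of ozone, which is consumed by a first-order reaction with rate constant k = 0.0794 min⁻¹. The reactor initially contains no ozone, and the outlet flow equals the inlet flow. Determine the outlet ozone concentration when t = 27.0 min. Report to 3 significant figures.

0.670 mg/L

Accumulation = in − out − consumed: V dC/dt = Q C_in − Q C − k V C.
dC/dt = (Q/V) C_in − (Q/V + k) C; effective rate a = Q/V + k = 0.029099 + 0.0794 = 0.10850 min⁻¹.
C_ss = Q C_in/(Q + kV) = 0.70804 mg/L; C(t) = C_ss + (C₀ − C_ss) e^(−a t).
C(27.0) = 0.70804 + (-0.70804)·e^(−0.10850·27.0) = 0.70804 + (-0.70804)·0.053425 = 0.67022 mg/L.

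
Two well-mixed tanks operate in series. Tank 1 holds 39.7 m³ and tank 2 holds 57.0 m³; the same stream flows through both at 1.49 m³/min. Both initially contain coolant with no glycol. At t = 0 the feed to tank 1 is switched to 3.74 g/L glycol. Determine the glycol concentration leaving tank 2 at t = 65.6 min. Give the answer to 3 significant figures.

2.25 g/L

Each tank obeys Vᵢ dCᵢ/dt = Q(Cᵢ₋₁ − Cᵢ), so τᵢ = Vᵢ/Q.
τ₁ = 39.7/1.49 = 26.644 min; τ₂ = 57.0/1.49 = 38.255 min.
Solving the cascade with C₁(0)=C₂(0)=0 gives C₂(t) = C_in[1 − (τ₁ e^(−t/τ₁) − τ₂ e^(−t/τ₂))/(τ₁ − τ₂)].
At t = 65.6: e^(−t/τ₁) = 0.085259, e^(−t/τ₂) = 0.18000.
C₂ = 3.74·[1 − (26.644·0.085259 − 38.255·0.18000)/(-11.611)] = 3.74·0.60259 = 2.2537 g/L.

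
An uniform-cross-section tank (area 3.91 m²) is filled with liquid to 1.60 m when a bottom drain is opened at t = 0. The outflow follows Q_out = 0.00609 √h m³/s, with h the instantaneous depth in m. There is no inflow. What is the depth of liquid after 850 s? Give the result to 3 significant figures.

0.364 m

Unsteady balance on liquid volume: A dh/dt = −0.00609 √h.
Separate and integrate: 2(√h − √h₀) = −(0.00609/A) t.
√h = √1.60 − 0.00609·850/(2·3.91) = 1.2649 − 0.66196 = 0.60295.
h = 0.60295² = 0.36355 m.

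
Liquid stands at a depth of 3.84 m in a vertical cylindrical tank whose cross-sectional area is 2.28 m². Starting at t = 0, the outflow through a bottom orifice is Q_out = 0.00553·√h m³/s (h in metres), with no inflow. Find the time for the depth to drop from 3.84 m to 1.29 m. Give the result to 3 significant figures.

679 s

With no inflow, A dh/dt = −0.00553 √h.
This is separable: 2 d(√h)/dt = −0.00553/A, so √h = √h₀ − (0.00553/(2A)) t.
t = 2A(√h₀ − √h)/0.00553 = 2·2.28·(√3.84 − √1.29)/0.00553
  = 4.5600 × (1.9596 − 1.1358) / 0.00553 = 679.31 s.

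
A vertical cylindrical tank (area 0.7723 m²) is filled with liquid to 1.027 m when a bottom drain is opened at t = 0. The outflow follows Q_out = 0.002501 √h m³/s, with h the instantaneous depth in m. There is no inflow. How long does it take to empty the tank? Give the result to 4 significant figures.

A dh/dt = −Q_out = −0.002501 √h.
∫ h^(−1/2) dh = −(0.002501/A) ∫ dt, giving 2√h = 2√h₀ − (0.002501/A) t.
Set h = 0: 2√h₀ = (0.002501/A) t_empty ⇒ t_empty = 2A√h₀/0.002501.
t_empty = 2·0.7723·√1.027/0.002501 = 1.54460·1.01341/0.002501 = 625.875 s.

625.9 s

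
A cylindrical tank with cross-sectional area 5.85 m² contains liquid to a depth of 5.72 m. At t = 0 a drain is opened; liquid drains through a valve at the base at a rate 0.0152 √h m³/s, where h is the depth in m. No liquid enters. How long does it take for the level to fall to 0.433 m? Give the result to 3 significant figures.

With no inflow, A dh/dt = −0.0152 √h.
Separate and integrate: 2(√h − √h₀) = −(0.0152/A) t.
t = 2A(√h₀ − √h)/0.0152 = 2·5.85·(√5.72 − √0.433)/0.0152
  = 11.700 × (2.3917 − 0.65803) / 0.0152 = 1334.4 s.

1330 s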